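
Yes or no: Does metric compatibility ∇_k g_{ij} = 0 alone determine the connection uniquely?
One also needs vanishing torsion; metric compatibility plus torsion-freeness singles out the Levi-Civita connection.
No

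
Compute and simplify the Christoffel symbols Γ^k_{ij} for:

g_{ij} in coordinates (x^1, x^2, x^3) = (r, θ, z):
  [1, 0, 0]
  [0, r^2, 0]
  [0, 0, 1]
Using Γ^k_{ij} = (1/2) g^{km} (∂_i g_{mj} + ∂_j g_{mi} - ∂_m g_{ij}); the metric is diagonal, so only the m = k term contributes.
Non-zero symbols (using the symmetry Γ^k_{ij} = Γ^k_{ji}):
Γ^r_{θ θ} = (1/2) g^{rr} (∂_θ g_{rθ} + ∂_θ g_{rθ} - ∂_r g_{θθ}) = (1/2)(1)((0) + (0) - (2*r)) = -r
Γ^θ_{r θ} = (1/2) g^{θθ} (∂_r g_{θθ} + ∂_θ g_{θr} - ∂_θ g_{rθ}) = (1/2)(1/r^2)((2*r) + (0) - (0)) = 1/r
All other Christoffel symbols are zero.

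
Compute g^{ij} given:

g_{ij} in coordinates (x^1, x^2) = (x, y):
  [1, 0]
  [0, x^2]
The metric is diagonal, so g^{ij} is diagonal with entries 1/g_{ii}: diag(1, 1/(x^2)).
g^{ij}:
  [1, 0]
  [0, 1/x^2]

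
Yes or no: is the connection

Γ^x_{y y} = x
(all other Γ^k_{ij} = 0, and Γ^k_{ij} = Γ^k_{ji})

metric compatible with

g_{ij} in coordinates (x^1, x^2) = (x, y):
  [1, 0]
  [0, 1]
Using ∇_k g_{ij} = ∂_k g_{ij} - Γ^m_{ki} g_{mj} - Γ^m_{kj} g_{im}:
∇_y g_{xy} = (0) - (0) - (x) = -x ≠ 0
So the connection is not metric compatible (it is not the Levi-Civita connection).
No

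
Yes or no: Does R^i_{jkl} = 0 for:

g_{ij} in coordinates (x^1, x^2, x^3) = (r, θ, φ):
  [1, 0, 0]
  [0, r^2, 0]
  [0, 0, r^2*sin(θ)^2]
Non-zero Christoffel symbols:
Γ^r_{θ θ} = -r
Γ^r_{φ φ} = -r*sin(θ)^2
Γ^θ_{r θ} = 1/r
Γ^θ_{φ φ} = -sin(2*θ)/2
Γ^φ_{r φ} = 1/r
Γ^φ_{θ φ} = 1/tan(θ)
Ricci tensor: R_{rr} = 0, R_{rθ} = 0, R_{rφ} = 0, R_{θθ} = 0, R_{θφ} = 0, R_{φφ} = 0
All R_{ij} vanish; in 3 dimensions the Riemann tensor is fully determined by the Ricci tensor, so R^i_{jkl} = 0: the metric is flat (curvilinear coordinates on flat space).
Yes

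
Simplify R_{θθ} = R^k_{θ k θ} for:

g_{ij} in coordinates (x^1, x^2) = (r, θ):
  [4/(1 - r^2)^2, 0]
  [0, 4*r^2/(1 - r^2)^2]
Non-zero Christoffel symbols (Γ^k_{ij} = Γ^k_{ji}):
Γ^r_{r r} = 2*r/(1 - r^2)
Γ^r_{θ θ} = (r^3 + r)/(r^2 - 1)
Γ^θ_{r θ} = (-r^2 - 1)/(r^3 - r)
R^r_{θ r θ} = ∂_r Γ^r_{θ θ} - ∂_θ Γ^r_{θ r} + Γ^r_{r m} Γ^m_{θ θ} - Γ^r_{θ m} Γ^m_{θ r}
  = ((r^4 - 4*r^2 - 1)/(r^2 - 1)^2) - (0) + (-2*r^2*(r^2 + 1)/(r^2 - 1)^2) - (-(r^2 + 1)^2/(r^2 - 1)^2) = -4*r^2/(r^2 - 1)^2
R^θ_{θ θ θ} = 0 (a repeated index in an antisymmetric pair)
R_{θθ} = R^r_{θ r θ} + R^θ_{θ θ θ} = (-4*r^2/(r^2 - 1)^2) + (0) = -4*r^2/(r^2 - 1)^2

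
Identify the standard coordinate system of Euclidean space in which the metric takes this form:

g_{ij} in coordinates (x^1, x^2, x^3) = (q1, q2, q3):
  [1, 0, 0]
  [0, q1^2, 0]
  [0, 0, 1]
The line element ds^2 = dq1^2 + q1^2 dq2^2 + dq3^2 is dr^2 + r^2 dθ^2 + dz^2 with q1 = r, q2 = θ, q3 = z.
cylindrical coordinates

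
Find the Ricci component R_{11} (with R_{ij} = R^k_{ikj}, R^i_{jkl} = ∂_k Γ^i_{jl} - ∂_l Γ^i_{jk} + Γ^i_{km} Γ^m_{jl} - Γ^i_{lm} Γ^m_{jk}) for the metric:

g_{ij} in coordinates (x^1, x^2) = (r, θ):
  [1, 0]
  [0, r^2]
Non-zero Christoffel symbols (Γ^k_{ij} = Γ^k_{ji}):
Γ^r_{θ θ} = -r
Γ^θ_{r θ} = 1/r
R^r_{r r r} = 0 (a repeated index in an antisymmetric pair)
R^θ_{r θ r} = ∂_θ Γ^θ_{r r} - ∂_r Γ^θ_{r θ} + Γ^θ_{θ m} Γ^m_{r r} - Γ^θ_{r m} Γ^m_{r θ}
  = (0) - (-1/r^2) + (0) - (1/r^2) = 0
R_{rr} = R^r_{r r r} + R^θ_{r θ r} = (0) + (0) = 0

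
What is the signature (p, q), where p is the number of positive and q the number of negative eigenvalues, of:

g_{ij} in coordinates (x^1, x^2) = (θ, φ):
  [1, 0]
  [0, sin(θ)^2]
The metric is diagonal, so its eigenvalues are the diagonal entries: 1, sin(θ)^2 (at a generic point, where coordinate-dependent entries are positive).
2 positive, 0 negative.
(2, 0) - Riemannian (positive definite)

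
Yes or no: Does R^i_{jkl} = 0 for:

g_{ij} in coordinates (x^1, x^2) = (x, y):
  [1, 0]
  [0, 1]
All metric components are constant, so every Christoffel symbol vanishes and R^i_{jkl} = 0.
Yes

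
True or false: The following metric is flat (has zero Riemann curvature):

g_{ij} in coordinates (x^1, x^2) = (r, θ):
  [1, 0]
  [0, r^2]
Non-zero Christoffel symbols:
Γ^r_{θ θ} = -r
Γ^θ_{r θ} = 1/r
Ricci tensor: R_{rr} = 0, R_{rθ} = 0, R_{θθ} = 0
All R_{ij} vanish; in 2 dimensions the Riemann tensor is fully determined by the Ricci tensor, so R^i_{jkl} = 0: the metric is flat (curvilinear coordinates on flat space).
True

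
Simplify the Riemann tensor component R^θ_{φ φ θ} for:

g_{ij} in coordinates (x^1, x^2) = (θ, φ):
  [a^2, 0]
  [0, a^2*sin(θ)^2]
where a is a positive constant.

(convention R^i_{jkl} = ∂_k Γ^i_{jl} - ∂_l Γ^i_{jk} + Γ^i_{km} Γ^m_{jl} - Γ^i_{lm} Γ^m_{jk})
Non-zero Christoffel symbols (Γ^k_{ij} = Γ^k_{ji}):
Γ^θ_{φ φ} = -sin(2*θ)/2
Γ^φ_{θ φ} = 1/tan(θ)
R^θ_{φ φ θ} = ∂_φ Γ^θ_{φ θ} - ∂_θ Γ^θ_{φ φ} + Γ^θ_{φ m} Γ^m_{φ θ} - Γ^θ_{θ m} Γ^m_{φ φ}
  = (0) - (-cos(2*θ)) + (-cos(θ)^2) - (0) = -sin(θ)^2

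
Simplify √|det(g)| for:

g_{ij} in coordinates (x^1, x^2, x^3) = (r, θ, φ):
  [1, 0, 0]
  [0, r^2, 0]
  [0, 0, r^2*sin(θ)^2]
det(g) = r^4*sin(θ)^2
√|det(g)| = r^2*sin(θ) (taking 0 < θ < π so that |sin(θ)| = sin(θ))
Volume element: dV = r^2*sin(θ) dr dθ dφ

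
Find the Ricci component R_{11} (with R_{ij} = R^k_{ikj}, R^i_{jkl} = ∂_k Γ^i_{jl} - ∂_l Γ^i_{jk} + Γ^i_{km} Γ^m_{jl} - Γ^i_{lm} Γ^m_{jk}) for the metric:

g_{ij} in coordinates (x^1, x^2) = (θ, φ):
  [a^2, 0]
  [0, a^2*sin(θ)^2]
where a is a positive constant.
Non-zero Christoffel symbols (Γ^k_{ij} = Γ^k_{ji}):
Γ^θ_{φ φ} = -sin(2*θ)/2
Γ^φ_{θ φ} = 1/tan(θ)
R^θ_{θ θ θ} = 0 (a repeated index in an antisymmetric pair)
R^φ_{θ φ θ} = ∂_φ Γ^φ_{θ θ} - ∂_θ Γ^φ_{θ φ} + Γ^φ_{φ m} Γ^m_{θ θ} - Γ^φ_{θ m} Γ^m_{θ φ}
  = (0) - (-1/sin(θ)^2) + (0) - (1/tan(θ)^2) = 1
R_{θθ} = R^θ_{θ θ θ} + R^φ_{θ φ θ} = (0) + (1) = 1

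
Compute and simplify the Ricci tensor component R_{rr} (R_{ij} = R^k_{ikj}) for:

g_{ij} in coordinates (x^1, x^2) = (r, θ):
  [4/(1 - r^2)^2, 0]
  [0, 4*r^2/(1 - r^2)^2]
Non-zero Christoffel symbols (Γ^k_{ij} = Γ^k_{ji}):
Γ^r_{r r} = 2*r/(1 - r^2)
Γ^r_{θ θ} = (r^3 + r)/(r^2 - 1)
Γ^θ_{r θ} = (-r^2 - 1)/(r^3 - r)
R^r_{r r r} = 0 (a repeated index in an antisymmetric pair)
R^θ_{r θ r} = ∂_θ Γ^θ_{r r} - ∂_r Γ^θ_{r θ} + Γ^θ_{θ m} Γ^m_{r r} - Γ^θ_{r m} Γ^m_{r θ}
  = (0) - ((r^4 + 4*r^2 - 1)/(r^3 - r)^2) + (2*(r^2 + 1)/(r^2 - 1)^2) - ((r^2 + 1)^2/(r^3 - r)^2) = -4/(r^2 - 1)^2
R_{rr} = R^r_{r r r} + R^θ_{r θ r} = (0) + (-4/(r^2 - 1)^2) = -4/(r^2 - 1)^2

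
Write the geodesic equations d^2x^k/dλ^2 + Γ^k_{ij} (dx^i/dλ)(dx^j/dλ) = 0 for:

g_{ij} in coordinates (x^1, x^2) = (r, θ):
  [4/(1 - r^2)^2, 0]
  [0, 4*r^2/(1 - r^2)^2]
Geodesic equation: d^2x^k/dλ^2 + Γ^k_{ij} (dx^i/dλ)(dx^j/dλ) = 0.
Non-zero Christoffel symbols:
Γ^r_{r r} = 2*r/(1 - r^2)
Γ^r_{θ θ} = (r^3 + r)/(r^2 - 1)
Γ^θ_{r θ} = (-r^2 - 1)/(r^3 - r)
Substituting (the symmetric pair Γ^k_{ij}, Γ^k_{ji} combines into a factor 2):
d^2r/dλ^2 + (2*r/(1 - r^2)) (dr/dλ)^2 + ((r^3 + r)/(r^2 - 1)) (dθ/dλ)^2 = 0
d^2θ/dλ^2 + ((-2*r^2 - 2)/(r^3 - r)) (dr/dλ)(dθ/dλ) = 0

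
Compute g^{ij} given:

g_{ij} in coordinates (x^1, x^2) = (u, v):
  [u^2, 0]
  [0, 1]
The metric is diagonal, so g^{ij} is diagonal with entries 1/g_{ii}: diag(1/(u^2), 1).
g^{ij}:
  [1/u^2, 0]
  [0, 1]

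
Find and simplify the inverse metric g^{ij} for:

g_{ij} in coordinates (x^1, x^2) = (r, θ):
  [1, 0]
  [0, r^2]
The metric is diagonal, so g^{ij} is diagonal with entries 1/g_{ii}: diag(1, 1/(r^2)).
g^{ij}:
  [1, 0]
  [0, 1/r^2]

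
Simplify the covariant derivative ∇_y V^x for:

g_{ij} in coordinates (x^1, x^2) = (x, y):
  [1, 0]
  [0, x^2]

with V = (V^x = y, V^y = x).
Non-zero Christoffel symbols:
Γ^x_{y y} = -x
Γ^y_{x y} = 1/x
∇_y V^x = ∂_y V^x + Γ^x_{y j} V^j
  = (1) + (0)(y) + (-x)(x)
  = 1 - x^2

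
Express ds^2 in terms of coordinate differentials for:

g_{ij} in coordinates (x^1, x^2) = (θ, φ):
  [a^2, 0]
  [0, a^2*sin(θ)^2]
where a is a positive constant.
ds^2 = g_{ij} dx^i dx^j; only the non-zero components contribute.
ds^2 = a^2 dθ^2 + a^2*sin(θ)^2 dφ^2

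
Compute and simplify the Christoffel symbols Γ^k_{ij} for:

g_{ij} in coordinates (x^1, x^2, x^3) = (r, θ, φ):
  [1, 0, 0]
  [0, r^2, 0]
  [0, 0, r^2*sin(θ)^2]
Using Γ^k_{ij} = (1/2) g^{km} (∂_i g_{mj} + ∂_j g_{mi} - ∂_m g_{ij}); the metric is diagonal, so only the m = k term contributes.
Non-zero symbols (using the symmetry Γ^k_{ij} = Γ^k_{ji}):
Γ^r_{θ θ} = (1/2) g^{rr} (∂_θ g_{rθ} + ∂_θ g_{rθ} - ∂_r g_{θθ}) = (1/2)(1)((0) + (0) - (2*r)) = -r
Γ^r_{φ φ} = (1/2) g^{rr} (∂_φ g_{rφ} + ∂_φ g_{rφ} - ∂_r g_{φφ}) = (1/2)(1)((0) + (0) - (2*r*sin(θ)^2)) = -r*sin(θ)^2
Γ^θ_{r θ} = (1/2) g^{θθ} (∂_r g_{θθ} + ∂_θ g_{θr} - ∂_θ g_{rθ}) = (1/2)(1/r^2)((2*r) + (0) - (0)) = 1/r
Γ^θ_{φ φ} = (1/2) g^{θθ} (∂_φ g_{θφ} + ∂_φ g_{θφ} - ∂_θ g_{φφ}) = (1/2)(1/r^2)((0) + (0) - (r^2*sin(2*θ))) = -sin(2*θ)/2
Γ^φ_{r φ} = (1/2) g^{φφ} (∂_r g_{φφ} + ∂_φ g_{φr} - ∂_φ g_{rφ}) = (1/2)(1/(r^2*sin(θ)^2))((2*r*sin(θ)^2) + (0) - (0)) = 1/r
Γ^φ_{θ φ} = (1/2) g^{φφ} (∂_θ g_{φφ} + ∂_φ g_{φθ} - ∂_φ g_{θφ}) = (1/2)(1/(r^2*sin(θ)^2))((r^2*sin(2*θ)) + (0) - (0)) = 1/tan(θ)
All other Christoffel symbols are zero.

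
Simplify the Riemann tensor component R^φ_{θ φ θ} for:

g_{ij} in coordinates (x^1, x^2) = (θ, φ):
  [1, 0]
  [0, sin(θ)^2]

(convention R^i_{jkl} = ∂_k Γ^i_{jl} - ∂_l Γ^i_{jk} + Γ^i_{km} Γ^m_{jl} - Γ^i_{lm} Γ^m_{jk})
Non-zero Christoffel symbols (Γ^k_{ij} = Γ^k_{ji}):
Γ^θ_{φ φ} = -sin(2*θ)/2
Γ^φ_{θ φ} = 1/tan(θ)
R^φ_{θ φ θ} = ∂_φ Γ^φ_{θ θ} - ∂_θ Γ^φ_{θ φ} + Γ^φ_{φ m} Γ^m_{θ θ} - Γ^φ_{θ m} Γ^m_{θ φ}
  = (0) - (-1/sin(θ)^2) + (0) - (1/tan(θ)^2) = 1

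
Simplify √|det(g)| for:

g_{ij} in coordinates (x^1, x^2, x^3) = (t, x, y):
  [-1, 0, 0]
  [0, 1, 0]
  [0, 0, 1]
det(g) = -1
√|det(g)| = 1
Volume element: dV = 1 dt dx dy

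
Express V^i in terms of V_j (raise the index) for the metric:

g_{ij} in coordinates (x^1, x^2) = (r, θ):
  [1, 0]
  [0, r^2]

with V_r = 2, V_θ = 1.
Inverse metric (diagonal): g^{rr} = 1, g^{θθ} = 1/r^2
V^i = g^{ij} V_j:
V^r = (1)(2) + (0)(1) = 2
V^θ = (0)(2) + (1/r^2)(1) = 1/r^2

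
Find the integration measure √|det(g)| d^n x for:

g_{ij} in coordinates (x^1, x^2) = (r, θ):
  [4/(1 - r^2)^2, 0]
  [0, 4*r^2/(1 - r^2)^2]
det(g) = 16*r^2/(1 - r^2)^4
√|det(g)| = 4*r/(r^2 - 1)^2
Volume element: dV = 4*r/(r^2 - 1)^2 dr dθ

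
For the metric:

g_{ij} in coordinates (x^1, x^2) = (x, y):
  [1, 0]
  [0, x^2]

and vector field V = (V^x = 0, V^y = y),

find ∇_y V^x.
Non-zero Christoffel symbols:
Γ^x_{y y} = -x
Γ^y_{x y} = 1/x
∇_y V^x = ∂_y V^x + Γ^x_{y j} V^j
  = (0) + (0)(0) + (-x)(y)
  = -x*y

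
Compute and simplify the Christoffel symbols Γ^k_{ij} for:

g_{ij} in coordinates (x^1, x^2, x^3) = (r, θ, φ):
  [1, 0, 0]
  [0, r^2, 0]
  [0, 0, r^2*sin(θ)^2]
Using Γ^k_{ij} = (1/2) g^{km} (∂_i g_{mj} + ∂_j g_{mi} - ∂_m g_{ij}); the metric is diagonal, so only the m = k term contributes.
Non-zero symbols (using the symmetry Γ^k_{ij} = Γ^k_{ji}):
Γ^r_{θ θ} = (1/2) g^{rr} (∂_θ g_{rθ} + ∂_θ g_{rθ} - ∂_r g_{θθ}) = (1/2)(1)((0) + (0) - (2*r)) = -r
Γ^r_{φ φ} = (1/2) g^{rr} (∂_φ g_{rφ} + ∂_φ g_{rφ} - ∂_r g_{φφ}) = (1/2)(1)((0) + (0) - (2*r*sin(θ)^2)) = -r*sin(θ)^2
Γ^θ_{r θ} = (1/2) g^{θθ} (∂_r g_{θθ} + ∂_θ g_{θr} - ∂_θ g_{rθ}) = (1/2)(1/r^2)((2*r) + (0) - (0)) = 1/r
Γ^θ_{φ φ} = (1/2) g^{θθ} (∂_φ g_{θφ} + ∂_φ g_{θφ} - ∂_θ g_{φφ}) = (1/2)(1/r^2)((0) + (0) - (r^2*sin(2*θ))) = -sin(2*θ)/2
Γ^φ_{r φ} = (1/2) g^{φφ} (∂_r g_{φφ} + ∂_φ g_{φr} - ∂_φ g_{rφ}) = (1/2)(1/(r^2*sin(θ)^2))((2*r*sin(θ)^2) + (0) - (0)) = 1/r
Γ^φ_{θ φ} = (1/2) g^{φφ} (∂_θ g_{φφ} + ∂_φ g_{φθ} - ∂_φ g_{θφ}) = (1/2)(1/(r^2*sin(θ)^2))((r^2*sin(2*θ)) + (0) - (0)) = 1/tan(θ)
All other Christoffel symbols are zero.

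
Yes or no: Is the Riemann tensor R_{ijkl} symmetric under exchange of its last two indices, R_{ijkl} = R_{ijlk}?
It is antisymmetric in the last pair: R_{ijkl} = -R_{ijlk}.
No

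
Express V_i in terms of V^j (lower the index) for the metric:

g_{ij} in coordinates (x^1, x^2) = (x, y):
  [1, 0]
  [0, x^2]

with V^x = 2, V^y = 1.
V_i = g_{ij} V^j:
V_x = (1)(2) + (0)(1) = 2
V_y = (0)(2) + (x^2)(1) = x^2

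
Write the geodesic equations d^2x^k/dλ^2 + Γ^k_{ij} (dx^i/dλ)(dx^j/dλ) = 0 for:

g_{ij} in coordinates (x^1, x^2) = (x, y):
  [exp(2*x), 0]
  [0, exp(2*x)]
Geodesic equation: d^2x^k/dλ^2 + Γ^k_{ij} (dx^i/dλ)(dx^j/dλ) = 0.
Non-zero Christoffel symbols:
Γ^x_{x x} = 1
Γ^x_{y y} = -1
Γ^y_{x y} = 1
Substituting (the symmetric pair Γ^k_{ij}, Γ^k_{ji} combines into a factor 2):
d^2x/dλ^2 + (dx/dλ)^2 - (dy/dλ)^2 = 0
d^2y/dλ^2 + 2 (dx/dλ)(dy/dλ) = 0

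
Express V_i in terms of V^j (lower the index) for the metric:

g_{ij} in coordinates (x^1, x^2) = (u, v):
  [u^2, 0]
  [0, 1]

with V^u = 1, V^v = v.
V_i = g_{ij} V^j:
V_u = (u^2)(1) + (0)(v) = u^2
V_v = (0)(1) + (1)(v) = v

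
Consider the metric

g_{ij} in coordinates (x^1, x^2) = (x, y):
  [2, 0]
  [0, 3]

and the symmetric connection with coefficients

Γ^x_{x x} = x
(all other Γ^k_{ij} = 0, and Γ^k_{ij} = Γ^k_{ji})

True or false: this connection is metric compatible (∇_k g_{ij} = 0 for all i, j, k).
Using ∇_k g_{ij} = ∂_k g_{ij} - Γ^m_{ki} g_{mj} - Γ^m_{kj} g_{im}:
∇_x g_{xx} = (0) - (2*x) - (2*x) = -4*x ≠ 0
So the connection is not metric compatible (it is not the Levi-Civita connection).
False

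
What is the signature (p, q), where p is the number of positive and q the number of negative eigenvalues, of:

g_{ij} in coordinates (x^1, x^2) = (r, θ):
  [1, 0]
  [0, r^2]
The metric is diagonal, so its eigenvalues are the diagonal entries: 1, r^2 (at a generic point, where coordinate-dependent entries are positive).
2 positive, 0 negative.
(2, 0) - Riemannian (positive definite)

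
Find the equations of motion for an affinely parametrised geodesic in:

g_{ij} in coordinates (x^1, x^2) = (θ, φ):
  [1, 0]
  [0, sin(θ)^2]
Geodesic equation: d^2x^k/dλ^2 + Γ^k_{ij} (dx^i/dλ)(dx^j/dλ) = 0.
Non-zero Christoffel symbols:
Γ^θ_{φ φ} = -sin(2*θ)/2
Γ^φ_{θ φ} = 1/tan(θ)
Substituting (the symmetric pair Γ^k_{ij}, Γ^k_{ji} combines into a factor 2):
d^2θ/dλ^2 - (sin(2*θ)/2) (dφ/dλ)^2 = 0
d^2φ/dλ^2 + (2/tan(θ)) (dθ/dλ)(dφ/dλ) = 0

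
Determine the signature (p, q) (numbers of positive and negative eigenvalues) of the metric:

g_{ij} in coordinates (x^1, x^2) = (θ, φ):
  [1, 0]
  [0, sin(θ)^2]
The metric is diagonal, so its eigenvalues are the diagonal entries: 1, sin(θ)^2 (at a generic point, where coordinate-dependent entries are positive).
2 positive, 0 negative.
(2, 0) - Riemannian (positive definite)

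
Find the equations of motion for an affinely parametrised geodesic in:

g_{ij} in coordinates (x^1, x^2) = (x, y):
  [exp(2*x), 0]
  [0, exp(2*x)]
Geodesic equation: d^2x^k/dλ^2 + Γ^k_{ij} (dx^i/dλ)(dx^j/dλ) = 0.
Non-zero Christoffel symbols:
Γ^x_{x x} = 1
Γ^x_{y y} = -1
Γ^y_{x y} = 1
Substituting (the symmetric pair Γ^k_{ij}, Γ^k_{ji} combines into a factor 2):
d^2x/dλ^2 + (dx/dλ)^2 - (dy/dλ)^2 = 0
d^2y/dλ^2 + 2 (dx/dλ)(dy/dλ) = 0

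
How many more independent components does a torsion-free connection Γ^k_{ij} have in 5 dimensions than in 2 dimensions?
Independent components in n dimensions: n × n(n+1)/2 = n^2(n+1)/2.
5D: 5 × 15 = 75
2D: 2 × 3 = 6
Difference = 75 - 6 = 69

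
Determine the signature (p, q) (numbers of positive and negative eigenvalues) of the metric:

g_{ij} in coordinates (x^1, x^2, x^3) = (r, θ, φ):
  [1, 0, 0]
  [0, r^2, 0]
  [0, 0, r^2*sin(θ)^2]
The metric is diagonal, so its eigenvalues are the diagonal entries: 1, r^2, r^2*sin(θ)^2 (at a generic point, where coordinate-dependent entries are positive).
3 positive, 0 negative.
(3, 0) - Riemannian (positive definite)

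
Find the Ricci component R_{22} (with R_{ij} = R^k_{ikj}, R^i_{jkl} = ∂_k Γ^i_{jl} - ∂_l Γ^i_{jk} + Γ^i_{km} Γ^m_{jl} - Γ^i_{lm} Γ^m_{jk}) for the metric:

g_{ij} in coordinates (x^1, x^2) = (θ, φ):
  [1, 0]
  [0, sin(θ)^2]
Non-zero Christoffel symbols (Γ^k_{ij} = Γ^k_{ji}):
Γ^θ_{φ φ} = -sin(2*θ)/2
Γ^φ_{θ φ} = 1/tan(θ)
R^θ_{φ θ φ} = ∂_θ Γ^θ_{φ φ} - ∂_φ Γ^θ_{φ θ} + Γ^θ_{θ m} Γ^m_{φ φ} - Γ^θ_{φ m} Γ^m_{φ θ}
  = (-cos(2*θ)) - (0) + (0) - (-cos(θ)^2) = sin(θ)^2
R^φ_{φ φ φ} = 0 (a repeated index in an antisymmetric pair)
R_{φφ} = R^θ_{φ θ φ} + R^φ_{φ φ φ} = (sin(θ)^2) + (0) = sin(θ)^2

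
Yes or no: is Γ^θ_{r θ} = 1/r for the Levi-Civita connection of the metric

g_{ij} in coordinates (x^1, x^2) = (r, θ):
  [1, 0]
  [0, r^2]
Γ^θ_{r θ} = (1/2) g^{θθ} (∂_r g_{θθ} + ∂_θ g_{θr} - ∂_θ g_{rθ}) = (1/2)(1/r^2)((2*r) + (0) - (0)) = 1/r
This equals the proposed value 1/r.
Yes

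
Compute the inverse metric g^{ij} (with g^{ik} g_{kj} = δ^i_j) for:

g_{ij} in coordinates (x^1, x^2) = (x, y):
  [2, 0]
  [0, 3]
The metric is diagonal, so g^{ij} is diagonal with entries 1/g_{ii}: diag(1/2, 1/3).
g^{ij}:
  [1/2, 0]
  [0, 1/3]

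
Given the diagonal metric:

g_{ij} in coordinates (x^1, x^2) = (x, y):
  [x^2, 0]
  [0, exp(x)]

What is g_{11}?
With x^1 = x, x^2 = y, g_{11} = g_{xx} is the row-1, column-1 entry of the matrix.
g_{11} = x^2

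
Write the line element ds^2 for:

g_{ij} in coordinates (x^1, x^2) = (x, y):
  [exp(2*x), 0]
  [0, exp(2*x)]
ds^2 = g_{ij} dx^i dx^j; only the non-zero components contribute.
ds^2 = exp(2*x) dx^2 + exp(2*x) dy^2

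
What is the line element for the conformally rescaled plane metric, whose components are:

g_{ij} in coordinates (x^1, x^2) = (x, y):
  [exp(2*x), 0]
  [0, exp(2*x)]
ds^2 = g_{ij} dx^i dx^j; only the non-zero components contribute.
ds^2 = exp(2*x) dx^2 + exp(2*x) dy^2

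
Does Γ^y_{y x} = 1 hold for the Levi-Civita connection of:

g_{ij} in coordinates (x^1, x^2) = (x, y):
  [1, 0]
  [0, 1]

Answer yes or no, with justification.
Γ^y_{y x} = (1/2) g^{yy} (∂_y g_{yx} + ∂_x g_{yy} - ∂_y g_{yx}) = (1/2)(1)((0) + (0) - (0)) = 0
This differs from the proposed value 1.
No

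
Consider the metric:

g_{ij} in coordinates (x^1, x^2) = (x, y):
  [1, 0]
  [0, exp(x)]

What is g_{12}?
With x^1 = x, x^2 = y, g_{12} = g_{xy} is the row-1, column-2 entry of the matrix.
g_{12} = 0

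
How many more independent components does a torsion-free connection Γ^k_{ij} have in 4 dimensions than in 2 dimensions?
Independent components in n dimensions: n × n(n+1)/2 = n^2(n+1)/2.
4D: 4 × 10 = 40
2D: 2 × 3 = 6
Difference = 40 - 6 = 34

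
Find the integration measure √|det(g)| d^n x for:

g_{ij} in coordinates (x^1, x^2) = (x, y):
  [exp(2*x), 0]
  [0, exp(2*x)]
det(g) = exp(4*x)
√|det(g)| = exp(2*x)
Volume element: dV = exp(2*x) dx dy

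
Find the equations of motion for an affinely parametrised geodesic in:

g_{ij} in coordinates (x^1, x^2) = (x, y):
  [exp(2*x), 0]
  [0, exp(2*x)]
Geodesic equation: d^2x^k/dλ^2 + Γ^k_{ij} (dx^i/dλ)(dx^j/dλ) = 0.
Non-zero Christoffel symbols:
Γ^x_{x x} = 1
Γ^x_{y y} = -1
Γ^y_{x y} = 1
Substituting (the symmetric pair Γ^k_{ij}, Γ^k_{ji} combines into a factor 2):
d^2x/dλ^2 + (dx/dλ)^2 - (dy/dλ)^2 = 0
d^2y/dλ^2 + 2 (dx/dλ)(dy/dλ) = 0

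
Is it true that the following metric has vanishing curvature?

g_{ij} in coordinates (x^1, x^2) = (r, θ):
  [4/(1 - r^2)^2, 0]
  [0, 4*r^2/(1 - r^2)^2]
Non-zero Christoffel symbols:
Γ^r_{r r} = 2*r/(1 - r^2)
Γ^r_{θ θ} = (r^3 + r)/(r^2 - 1)
Γ^θ_{r θ} = (-r^2 - 1)/(r^3 - r)
Ricci tensor: R_{rr} = -4/(r^2 - 1)^2, R_{rθ} = 0, R_{θθ} = -4*r^2/(r^2 - 1)^2
The Ricci tensor is non-zero, so the Riemann tensor is non-zero: not flat.
No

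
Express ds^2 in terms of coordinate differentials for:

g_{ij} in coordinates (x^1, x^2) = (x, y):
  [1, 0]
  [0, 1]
ds^2 = g_{ij} dx^i dx^j; only the non-zero components contribute.
ds^2 = dx^2 + dy^2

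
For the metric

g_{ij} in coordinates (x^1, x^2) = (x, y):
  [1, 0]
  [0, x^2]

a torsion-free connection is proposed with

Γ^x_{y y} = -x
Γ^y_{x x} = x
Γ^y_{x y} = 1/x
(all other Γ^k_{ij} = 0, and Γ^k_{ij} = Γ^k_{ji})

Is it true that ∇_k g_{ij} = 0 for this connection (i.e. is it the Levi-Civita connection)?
Using ∇_k g_{ij} = ∂_k g_{ij} - Γ^m_{ki} g_{mj} - Γ^m_{kj} g_{im}:
∇_x g_{xy} = (0) - (x^3) - (0) = -x^3 ≠ 0
So the connection is not metric compatible (it is not the Levi-Civita connection).
No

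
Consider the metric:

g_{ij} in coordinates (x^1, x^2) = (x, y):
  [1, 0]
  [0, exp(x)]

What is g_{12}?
With x^1 = x, x^2 = y, g_{12} = g_{xy} is the row-1, column-2 entry of the matrix.
g_{12} = 0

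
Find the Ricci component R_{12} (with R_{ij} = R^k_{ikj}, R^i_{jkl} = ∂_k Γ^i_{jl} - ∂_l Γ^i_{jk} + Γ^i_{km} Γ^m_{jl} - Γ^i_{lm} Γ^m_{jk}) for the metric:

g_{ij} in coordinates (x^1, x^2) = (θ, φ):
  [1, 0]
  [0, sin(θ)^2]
Non-zero Christoffel symbols (Γ^k_{ij} = Γ^k_{ji}):
Γ^θ_{φ φ} = -sin(2*θ)/2
Γ^φ_{θ φ} = 1/tan(θ)
R^θ_{θ θ φ} = 0 (a repeated index in an antisymmetric pair)
R^φ_{θ φ φ} = 0 (a repeated index in an antisymmetric pair)
R_{θφ} = R^θ_{θ θ φ} + R^φ_{θ φ φ} = (0) + (0) = 0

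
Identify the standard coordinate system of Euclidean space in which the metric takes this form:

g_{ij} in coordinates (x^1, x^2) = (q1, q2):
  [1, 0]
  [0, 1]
All components are constant and the metric is the identity, i.e. orthonormal rectilinear coordinates.
Cartesian (2D) coordinates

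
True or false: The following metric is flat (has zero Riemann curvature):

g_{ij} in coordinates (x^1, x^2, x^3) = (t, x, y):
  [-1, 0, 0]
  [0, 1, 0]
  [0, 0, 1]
All metric components are constant, so every Christoffel symbol vanishes and R^i_{jkl} = 0.
True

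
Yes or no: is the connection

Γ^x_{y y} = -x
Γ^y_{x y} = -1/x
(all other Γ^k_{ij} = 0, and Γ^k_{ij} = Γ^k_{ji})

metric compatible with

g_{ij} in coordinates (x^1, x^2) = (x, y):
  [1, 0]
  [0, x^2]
Using ∇_k g_{ij} = ∂_k g_{ij} - Γ^m_{ki} g_{mj} - Γ^m_{kj} g_{im}:
∇_y g_{xy} = (0) - (-x) - (-x) = 2*x ≠ 0
So the connection is not metric compatible (it is not the Levi-Civita connection).
No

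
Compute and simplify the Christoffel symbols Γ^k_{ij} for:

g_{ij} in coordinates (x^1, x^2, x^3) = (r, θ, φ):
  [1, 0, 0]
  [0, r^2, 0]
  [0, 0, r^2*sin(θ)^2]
Using Γ^k_{ij} = (1/2) g^{km} (∂_i g_{mj} + ∂_j g_{mi} - ∂_m g_{ij}); the metric is diagonal, so only the m = k term contributes.
Non-zero symbols (using the symmetry Γ^k_{ij} = Γ^k_{ji}):
Γ^r_{θ θ} = (1/2) g^{rr} (∂_θ g_{rθ} + ∂_θ g_{rθ} - ∂_r g_{θθ}) = (1/2)(1)((0) + (0) - (2*r)) = -r
Γ^r_{φ φ} = (1/2) g^{rr} (∂_φ g_{rφ} + ∂_φ g_{rφ} - ∂_r g_{φφ}) = (1/2)(1)((0) + (0) - (2*r*sin(θ)^2)) = -r*sin(θ)^2
Γ^θ_{r θ} = (1/2) g^{θθ} (∂_r g_{θθ} + ∂_θ g_{θr} - ∂_θ g_{rθ}) = (1/2)(1/r^2)((2*r) + (0) - (0)) = 1/r
Γ^θ_{φ φ} = (1/2) g^{θθ} (∂_φ g_{θφ} + ∂_φ g_{θφ} - ∂_θ g_{φφ}) = (1/2)(1/r^2)((0) + (0) - (r^2*sin(2*θ))) = -sin(2*θ)/2
Γ^φ_{r φ} = (1/2) g^{φφ} (∂_r g_{φφ} + ∂_φ g_{φr} - ∂_φ g_{rφ}) = (1/2)(1/(r^2*sin(θ)^2))((2*r*sin(θ)^2) + (0) - (0)) = 1/r
Γ^φ_{θ φ} = (1/2) g^{φφ} (∂_θ g_{φφ} + ∂_φ g_{φθ} - ∂_φ g_{θφ}) = (1/2)(1/(r^2*sin(θ)^2))((r^2*sin(2*θ)) + (0) - (0)) = 1/tan(θ)
All other Christoffel symbols are zero.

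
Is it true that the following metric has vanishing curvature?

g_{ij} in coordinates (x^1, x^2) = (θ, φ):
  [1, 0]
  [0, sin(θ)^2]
Non-zero Christoffel symbols:
Γ^θ_{φ φ} = -sin(2*θ)/2
Γ^φ_{θ φ} = 1/tan(θ)
Ricci tensor: R_{θθ} = 1, R_{θφ} = 0, R_{φφ} = sin(θ)^2
The Ricci tensor is non-zero, so the Riemann tensor is non-zero: not flat.
No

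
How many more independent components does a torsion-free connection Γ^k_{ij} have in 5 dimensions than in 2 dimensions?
Independent components in n dimensions: n × n(n+1)/2 = n^2(n+1)/2.
5D: 5 × 15 = 75
2D: 2 × 3 = 6
Difference = 75 - 6 = 69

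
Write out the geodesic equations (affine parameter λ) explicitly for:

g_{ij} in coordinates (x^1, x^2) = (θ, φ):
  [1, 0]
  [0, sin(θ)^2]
Geodesic equation: d^2x^k/dλ^2 + Γ^k_{ij} (dx^i/dλ)(dx^j/dλ) = 0.
Non-zero Christoffel symbols:
Γ^θ_{φ φ} = -sin(2*θ)/2
Γ^φ_{θ φ} = 1/tan(θ)
Substituting (the symmetric pair Γ^k_{ij}, Γ^k_{ji} combines into a factor 2):
d^2θ/dλ^2 - (sin(2*θ)/2) (dφ/dλ)^2 = 0
d^2φ/dλ^2 + (2/tan(θ)) (dθ/dλ)(dφ/dλ) = 0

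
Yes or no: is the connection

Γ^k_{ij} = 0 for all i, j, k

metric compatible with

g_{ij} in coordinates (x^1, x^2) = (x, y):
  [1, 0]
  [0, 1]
Using ∇_k g_{ij} = ∂_k g_{ij} - Γ^m_{ki} g_{mj} - Γ^m_{kj} g_{im}:
e.g. ∇_x g_{yy} = (0) - (0) - (0) = 0
Every component ∇_k g_{ij} vanishes: the connection is metric compatible.
Yes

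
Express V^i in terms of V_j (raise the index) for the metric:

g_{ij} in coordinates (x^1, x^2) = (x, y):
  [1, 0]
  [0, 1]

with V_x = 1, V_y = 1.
Inverse metric (diagonal): g^{xx} = 1, g^{yy} = 1
V^i = g^{ij} V_j:
V^x = (1)(1) + (0)(1) = 1
V^y = (0)(1) + (1)(1) = 1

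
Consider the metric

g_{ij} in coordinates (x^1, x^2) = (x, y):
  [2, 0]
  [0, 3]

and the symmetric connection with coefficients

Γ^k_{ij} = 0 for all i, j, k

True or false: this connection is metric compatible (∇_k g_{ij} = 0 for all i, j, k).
Using ∇_k g_{ij} = ∂_k g_{ij} - Γ^m_{ki} g_{mj} - Γ^m_{kj} g_{im}:
e.g. ∇_x g_{yy} = (0) - (0) - (0) = 0
Every component ∇_k g_{ij} vanishes: the connection is metric compatible.
True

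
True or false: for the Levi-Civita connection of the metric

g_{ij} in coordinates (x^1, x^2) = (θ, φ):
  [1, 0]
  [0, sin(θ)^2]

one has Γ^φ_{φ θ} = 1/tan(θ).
Γ^φ_{φ θ} = (1/2) g^{φφ} (∂_φ g_{φθ} + ∂_θ g_{φφ} - ∂_φ g_{φθ}) = (1/2)(1/sin(θ)^2)((0) + (sin(2*θ)) - (0)) = 1/tan(θ)
This equals the proposed value 1/tan(θ).
True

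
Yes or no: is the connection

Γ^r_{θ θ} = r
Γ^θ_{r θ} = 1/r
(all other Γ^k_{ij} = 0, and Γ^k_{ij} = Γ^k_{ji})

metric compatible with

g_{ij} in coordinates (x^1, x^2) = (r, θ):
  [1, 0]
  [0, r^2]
Using ∇_k g_{ij} = ∂_k g_{ij} - Γ^m_{ki} g_{mj} - Γ^m_{kj} g_{im}:
∇_θ g_{rθ} = (0) - (r) - (r) = -2*r ≠ 0
So the connection is not metric compatible (it is not the Levi-Civita connection).
No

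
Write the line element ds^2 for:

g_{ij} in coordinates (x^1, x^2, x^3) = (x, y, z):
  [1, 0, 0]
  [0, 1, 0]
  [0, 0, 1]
ds^2 = g_{ij} dx^i dx^j; only the non-zero components contribute.
ds^2 = dx^2 + dy^2 + dz^2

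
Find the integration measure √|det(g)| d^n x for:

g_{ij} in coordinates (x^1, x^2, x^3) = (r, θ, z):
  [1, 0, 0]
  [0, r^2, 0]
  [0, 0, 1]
det(g) = r^2
√|det(g)| = r
Volume element: dV = r dr dθ dz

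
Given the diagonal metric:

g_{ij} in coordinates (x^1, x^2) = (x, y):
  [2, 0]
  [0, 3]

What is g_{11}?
With x^1 = x, x^2 = y, g_{11} = g_{xx} is the row-1, column-1 entry of the matrix.
g_{11} = 2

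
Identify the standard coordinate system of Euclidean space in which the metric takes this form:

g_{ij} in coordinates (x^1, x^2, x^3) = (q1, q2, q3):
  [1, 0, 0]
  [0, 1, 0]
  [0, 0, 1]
All components are constant and the metric is the identity, i.e. orthonormal rectilinear coordinates.
Cartesian (3D) coordinates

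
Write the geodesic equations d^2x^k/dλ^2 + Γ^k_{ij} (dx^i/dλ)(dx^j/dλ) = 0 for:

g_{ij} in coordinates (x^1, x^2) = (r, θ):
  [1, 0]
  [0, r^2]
Geodesic equation: d^2x^k/dλ^2 + Γ^k_{ij} (dx^i/dλ)(dx^j/dλ) = 0.
Non-zero Christoffel symbols:
Γ^r_{θ θ} = -r
Γ^θ_{r θ} = 1/r
Substituting (the symmetric pair Γ^k_{ij}, Γ^k_{ji} combines into a factor 2):
d^2r/dλ^2 - r (dθ/dλ)^2 = 0
d^2θ/dλ^2 + (2/r) (dr/dλ)(dθ/dλ) = 0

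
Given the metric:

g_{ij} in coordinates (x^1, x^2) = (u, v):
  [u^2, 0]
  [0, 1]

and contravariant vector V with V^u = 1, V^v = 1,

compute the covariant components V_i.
V_i = g_{ij} V^j:
V_u = (u^2)(1) + (0)(1) = u^2
V_v = (0)(1) + (1)(1) = 1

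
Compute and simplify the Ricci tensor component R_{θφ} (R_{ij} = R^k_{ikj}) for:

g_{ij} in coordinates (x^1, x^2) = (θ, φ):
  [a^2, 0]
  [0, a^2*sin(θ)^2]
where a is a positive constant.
Non-zero Christoffel symbols (Γ^k_{ij} = Γ^k_{ji}):
Γ^θ_{φ φ} = -sin(2*θ)/2
Γ^φ_{θ φ} = 1/tan(θ)
R^θ_{θ θ φ} = 0 (a repeated index in an antisymmetric pair)
R^φ_{θ φ φ} = 0 (a repeated index in an antisymmetric pair)
R_{θφ} = R^θ_{θ θ φ} + R^φ_{θ φ φ} = (0) + (0) = 0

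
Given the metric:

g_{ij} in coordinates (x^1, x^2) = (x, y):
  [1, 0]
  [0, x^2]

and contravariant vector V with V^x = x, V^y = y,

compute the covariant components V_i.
V_i = g_{ij} V^j:
V_x = (1)(x) + (0)(y) = x
V_y = (0)(x) + (x^2)(y) = x^2*y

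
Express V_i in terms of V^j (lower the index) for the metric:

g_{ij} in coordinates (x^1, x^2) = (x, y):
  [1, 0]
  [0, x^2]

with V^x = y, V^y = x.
V_i = g_{ij} V^j:
V_x = (1)(y) + (0)(x) = y
V_y = (0)(y) + (x^2)(x) = x^3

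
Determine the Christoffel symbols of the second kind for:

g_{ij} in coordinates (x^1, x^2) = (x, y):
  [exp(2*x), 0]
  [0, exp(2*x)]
Using Γ^k_{ij} = (1/2) g^{km} (∂_i g_{mj} + ∂_j g_{mi} - ∂_m g_{ij}); the metric is diagonal, so only the m = k term contributes.
Non-zero symbols (using the symmetry Γ^k_{ij} = Γ^k_{ji}):
Γ^x_{x x} = (1/2) g^{xx} (∂_x g_{xx} + ∂_x g_{xx} - ∂_x g_{xx}) = (1/2)(exp(-2*x))((2*exp(2*x)) + (2*exp(2*x)) - (2*exp(2*x))) = 1
Γ^x_{y y} = (1/2) g^{xx} (∂_y g_{xy} + ∂_y g_{xy} - ∂_x g_{yy}) = (1/2)(exp(-2*x))((0) + (0) - (2*exp(2*x))) = -1
Γ^y_{x y} = (1/2) g^{yy} (∂_x g_{yy} + ∂_y g_{yx} - ∂_y g_{xy}) = (1/2)(exp(-2*x))((2*exp(2*x)) + (0) - (0)) = 1
All other Christoffel symbols are zero.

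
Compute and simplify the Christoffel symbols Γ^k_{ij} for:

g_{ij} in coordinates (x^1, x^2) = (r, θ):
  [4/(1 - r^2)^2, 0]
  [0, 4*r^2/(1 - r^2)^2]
Using Γ^k_{ij} = (1/2) g^{km} (∂_i g_{mj} + ∂_j g_{mi} - ∂_m g_{ij}); the metric is diagonal, so only the m = k term contributes.
Non-zero symbols (using the symmetry Γ^k_{ij} = Γ^k_{ji}):
Γ^r_{r r} = (1/2) g^{rr} (∂_r g_{rr} + ∂_r g_{rr} - ∂_r g_{rr}) = (1/2)((1 - r^2)^2/4)((16*r/(1 - r^2)^3) + (16*r/(1 - r^2)^3) - (16*r/(1 - r^2)^3)) = 2*r/(1 - r^2)
Γ^r_{θ θ} = (1/2) g^{rr} (∂_θ g_{rθ} + ∂_θ g_{rθ} - ∂_r g_{θθ}) = (1/2)((1 - r^2)^2/4)((0) + (0) - (-8*(r^3 + r)/(r^2 - 1)^3)) = (r^3 + r)/(r^2 - 1)
Γ^θ_{r θ} = (1/2) g^{θθ} (∂_r g_{θθ} + ∂_θ g_{θr} - ∂_θ g_{rθ}) = (1/2)((1 - r^2)^2/(4*r^2))((-8*(r^3 + r)/(r^2 - 1)^3) + (0) - (0)) = (-r^2 - 1)/(r^3 - r)
All other Christoffel symbols are zero.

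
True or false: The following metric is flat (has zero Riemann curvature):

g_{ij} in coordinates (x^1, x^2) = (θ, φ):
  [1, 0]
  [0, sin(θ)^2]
Non-zero Christoffel symbols:
Γ^θ_{φ φ} = -sin(2*θ)/2
Γ^φ_{θ φ} = 1/tan(θ)
Ricci tensor: R_{θθ} = 1, R_{θφ} = 0, R_{φφ} = sin(θ)^2
The Ricci tensor is non-zero, so the Riemann tensor is non-zero: not flat.
False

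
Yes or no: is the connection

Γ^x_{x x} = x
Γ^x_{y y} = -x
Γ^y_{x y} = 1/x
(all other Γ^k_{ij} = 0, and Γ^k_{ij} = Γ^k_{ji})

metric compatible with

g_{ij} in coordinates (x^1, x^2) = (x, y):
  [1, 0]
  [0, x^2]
Using ∇_k g_{ij} = ∂_k g_{ij} - Γ^m_{ki} g_{mj} - Γ^m_{kj} g_{im}:
∇_x g_{xx} = (0) - (x) - (x) = -2*x ≠ 0
So the connection is not metric compatible (it is not the Levi-Civita connection).
No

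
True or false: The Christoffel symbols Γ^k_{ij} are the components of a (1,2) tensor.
Under a change of coordinates Γ picks up an inhomogeneous term ∂²x/∂x'∂x'; e.g. Γ = 0 in Cartesian coordinates but Γ^r_{θθ} = -r in polar coordinates on the same flat plane.
False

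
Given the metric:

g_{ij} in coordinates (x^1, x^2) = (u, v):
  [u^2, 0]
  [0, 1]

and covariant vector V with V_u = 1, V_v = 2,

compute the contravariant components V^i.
Inverse metric (diagonal): g^{uu} = 1/u^2, g^{vv} = 1
V^i = g^{ij} V_j:
V^u = (1/u^2)(1) + (0)(2) = 1/u^2
V^v = (0)(1) + (1)(2) = 2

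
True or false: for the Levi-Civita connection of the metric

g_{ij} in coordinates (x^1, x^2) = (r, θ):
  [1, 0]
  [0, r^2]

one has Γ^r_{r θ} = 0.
Γ^r_{r θ} = (1/2) g^{rr} (∂_r g_{rθ} + ∂_θ g_{rr} - ∂_r g_{rθ}) = (1/2)(1)((0) + (0) - (0)) = 0
This equals the proposed value 0.
True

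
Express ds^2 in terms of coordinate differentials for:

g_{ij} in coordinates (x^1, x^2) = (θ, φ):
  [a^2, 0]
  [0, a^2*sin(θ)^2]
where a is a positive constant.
ds^2 = g_{ij} dx^i dx^j; only the non-zero components contribute.
ds^2 = a^2 dθ^2 + a^2*sin(θ)^2 dφ^2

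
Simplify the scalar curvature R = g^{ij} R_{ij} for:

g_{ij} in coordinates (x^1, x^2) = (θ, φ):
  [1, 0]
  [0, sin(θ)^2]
Non-zero Christoffel symbols (Γ^k_{ij} = Γ^k_{ji}):
Γ^θ_{φ φ} = -sin(2*θ)/2
Γ^φ_{θ φ} = 1/tan(θ)
Ricci tensor (R_{ij} = R^k_{ikj}): R_{θθ} = 1, R_{θφ} = 0, R_{φφ} = sin(θ)^2
Inverse metric: g^{θθ} = 1, g^{φφ} = 1/sin(θ)^2
R = g^{ij} R_{ij} = (1)(1) + (1/sin(θ)^2)(sin(θ)^2) = 2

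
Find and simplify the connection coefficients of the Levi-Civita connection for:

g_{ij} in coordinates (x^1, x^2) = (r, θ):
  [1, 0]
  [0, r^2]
Using Γ^k_{ij} = (1/2) g^{km} (∂_i g_{mj} + ∂_j g_{mi} - ∂_m g_{ij}); the metric is diagonal, so only the m = k term contributes.
Non-zero symbols (using the symmetry Γ^k_{ij} = Γ^k_{ji}):
Γ^r_{θ θ} = (1/2) g^{rr} (∂_θ g_{rθ} + ∂_θ g_{rθ} - ∂_r g_{θθ}) = (1/2)(1)((0) + (0) - (2*r)) = -r
Γ^θ_{r θ} = (1/2) g^{θθ} (∂_r g_{θθ} + ∂_θ g_{θr} - ∂_θ g_{rθ}) = (1/2)(1/r^2)((2*r) + (0) - (0)) = 1/r
All other Christoffel symbols are zero.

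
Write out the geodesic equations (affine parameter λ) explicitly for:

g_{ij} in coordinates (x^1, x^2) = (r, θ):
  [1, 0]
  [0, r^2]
Geodesic equation: d^2x^k/dλ^2 + Γ^k_{ij} (dx^i/dλ)(dx^j/dλ) = 0.
Non-zero Christoffel symbols:
Γ^r_{θ θ} = -r
Γ^θ_{r θ} = 1/r
Substituting (the symmetric pair Γ^k_{ij}, Γ^k_{ji} combines into a factor 2):
d^2r/dλ^2 - r (dθ/dλ)^2 = 0
d^2θ/dλ^2 + (2/r) (dr/dλ)(dθ/dλ) = 0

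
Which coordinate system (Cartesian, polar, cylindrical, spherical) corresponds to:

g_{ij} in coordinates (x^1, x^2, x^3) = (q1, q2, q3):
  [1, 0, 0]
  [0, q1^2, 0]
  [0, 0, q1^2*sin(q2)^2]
The line element ds^2 = dq1^2 + q1^2 dq2^2 + q1^2 sin(q2)^2 dq3^2 is dr^2 + r^2 dθ^2 + r^2 sin(θ)^2 dφ^2 with q1 = r, q2 = θ, q3 = φ.
spherical coordinates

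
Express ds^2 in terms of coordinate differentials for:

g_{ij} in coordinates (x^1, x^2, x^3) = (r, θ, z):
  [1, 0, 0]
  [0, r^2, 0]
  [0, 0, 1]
ds^2 = g_{ij} dx^i dx^j; only the non-zero components contribute.
ds^2 = dr^2 + r^2 dθ^2 + dz^2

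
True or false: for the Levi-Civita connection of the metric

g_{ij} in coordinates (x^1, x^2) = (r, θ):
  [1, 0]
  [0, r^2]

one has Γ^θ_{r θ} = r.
Γ^θ_{r θ} = (1/2) g^{θθ} (∂_r g_{θθ} + ∂_θ g_{θr} - ∂_θ g_{rθ}) = (1/2)(1/r^2)((2*r) + (0) - (0)) = 1/r
This differs from the proposed value r.
False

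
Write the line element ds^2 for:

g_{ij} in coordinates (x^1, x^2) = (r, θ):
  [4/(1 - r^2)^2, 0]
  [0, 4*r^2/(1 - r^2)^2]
ds^2 = g_{ij} dx^i dx^j; only the non-zero components contribute.
ds^2 = (4/(1 - r^2)^2) dr^2 + (4*r^2/(1 - r^2)^2) dθ^2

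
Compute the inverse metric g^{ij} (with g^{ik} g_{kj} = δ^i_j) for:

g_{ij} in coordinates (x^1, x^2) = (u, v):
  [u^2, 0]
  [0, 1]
The metric is diagonal, so g^{ij} is diagonal with entries 1/g_{ii}: diag(1/(u^2), 1).
g^{ij}:
  [1/u^2, 0]
  [0, 1]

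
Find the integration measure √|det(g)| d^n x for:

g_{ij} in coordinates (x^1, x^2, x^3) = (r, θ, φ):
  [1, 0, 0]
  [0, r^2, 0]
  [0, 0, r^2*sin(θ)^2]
det(g) = r^4*sin(θ)^2
√|det(g)| = r^2*sin(θ) (taking 0 < θ < π so that |sin(θ)| = sin(θ))
Volume element: dV = r^2*sin(θ) dr dθ dφ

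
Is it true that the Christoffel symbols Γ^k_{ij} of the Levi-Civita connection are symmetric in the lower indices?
The Levi-Civita connection is torsion-free, which is exactly Γ^k_{ij} = Γ^k_{ji}.
Yes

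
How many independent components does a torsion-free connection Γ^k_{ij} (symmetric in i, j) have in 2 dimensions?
Γ^k_{ij} has n choices for the upper index and n(n+1)/2 independent symmetric lower index pairs.
Total = 2 × 2×3/2 = 2 × 3 = 6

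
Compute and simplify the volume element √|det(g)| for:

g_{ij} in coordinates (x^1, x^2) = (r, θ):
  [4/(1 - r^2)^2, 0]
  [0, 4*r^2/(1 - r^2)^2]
det(g) = 16*r^2/(1 - r^2)^4
√|det(g)| = 4*r/(r^2 - 1)^2
Volume element: dV = 4*r/(r^2 - 1)^2 dr dθ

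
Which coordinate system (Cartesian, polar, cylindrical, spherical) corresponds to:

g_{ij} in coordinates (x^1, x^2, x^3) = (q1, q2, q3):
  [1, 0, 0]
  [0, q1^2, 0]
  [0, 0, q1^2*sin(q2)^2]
The line element ds^2 = dq1^2 + q1^2 dq2^2 + q1^2 sin(q2)^2 dq3^2 is dr^2 + r^2 dθ^2 + r^2 sin(θ)^2 dφ^2 with q1 = r, q2 = θ, q3 = φ.
spherical coordinates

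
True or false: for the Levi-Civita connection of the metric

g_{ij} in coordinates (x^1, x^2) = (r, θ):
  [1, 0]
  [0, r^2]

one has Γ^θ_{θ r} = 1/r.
Γ^θ_{θ r} = (1/2) g^{θθ} (∂_θ g_{θr} + ∂_r g_{θθ} - ∂_θ g_{θr}) = (1/2)(1/r^2)((0) + (2*r) - (0)) = 1/r
This equals the proposed value 1/r.
True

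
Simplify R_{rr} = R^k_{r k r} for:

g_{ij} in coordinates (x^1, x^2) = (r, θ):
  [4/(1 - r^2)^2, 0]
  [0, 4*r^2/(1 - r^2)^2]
Non-zero Christoffel symbols (Γ^k_{ij} = Γ^k_{ji}):
Γ^r_{r r} = 2*r/(1 - r^2)
Γ^r_{θ θ} = (r^3 + r)/(r^2 - 1)
Γ^θ_{r θ} = (-r^2 - 1)/(r^3 - r)
R^r_{r r r} = 0 (a repeated index in an antisymmetric pair)
R^θ_{r θ r} = ∂_θ Γ^θ_{r r} - ∂_r Γ^θ_{r θ} + Γ^θ_{θ m} Γ^m_{r r} - Γ^θ_{r m} Γ^m_{r θ}
  = (0) - ((r^4 + 4*r^2 - 1)/(r^3 - r)^2) + (2*(r^2 + 1)/(r^2 - 1)^2) - ((r^2 + 1)^2/(r^3 - r)^2) = -4/(r^2 - 1)^2
R_{rr} = R^r_{r r r} + R^θ_{r θ r} = (0) + (-4/(r^2 - 1)^2) = -4/(r^2 - 1)^2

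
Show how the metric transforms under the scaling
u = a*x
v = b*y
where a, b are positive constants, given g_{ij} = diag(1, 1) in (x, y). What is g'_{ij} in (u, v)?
Invert the transformation: x = u/a, y = v/b
g'_{ij} = (∂x^k/∂x'^i)(∂x^l/∂x'^j) g_{kl}; with g_{kl} = δ_{kl} this is Σ_k (∂x^k/∂x'^i)(∂x^k/∂x'^j).
Jacobian: ∂x/∂u = 1/a, ∂x/∂v = 0, ∂y/∂u = 0, ∂y/∂v = 1/b
g'_{uu} = (1/a)(1/a) + (0)(0) = 1/a^2
g'_{uv} = (1/a)(0) + (0)(1/b) = 0
g'_{vv} = (0)(0) + (1/b)(1/b) = 1/b^2
g'_{ij} = diag(1/a^2, 1/b^2)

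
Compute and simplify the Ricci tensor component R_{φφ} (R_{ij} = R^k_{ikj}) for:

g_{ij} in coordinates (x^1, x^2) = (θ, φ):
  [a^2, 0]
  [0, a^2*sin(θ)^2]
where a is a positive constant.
Non-zero Christoffel symbols (Γ^k_{ij} = Γ^k_{ji}):
Γ^θ_{φ φ} = -sin(2*θ)/2
Γ^φ_{θ φ} = 1/tan(θ)
R^θ_{φ θ φ} = ∂_θ Γ^θ_{φ φ} - ∂_φ Γ^θ_{φ θ} + Γ^θ_{θ m} Γ^m_{φ φ} - Γ^θ_{φ m} Γ^m_{φ θ}
  = (-cos(2*θ)) - (0) + (0) - (-cos(θ)^2) = sin(θ)^2
R^φ_{φ φ φ} = 0 (a repeated index in an antisymmetric pair)
R_{φφ} = R^θ_{φ θ φ} + R^φ_{φ φ φ} = (sin(θ)^2) + (0) = sin(θ)^2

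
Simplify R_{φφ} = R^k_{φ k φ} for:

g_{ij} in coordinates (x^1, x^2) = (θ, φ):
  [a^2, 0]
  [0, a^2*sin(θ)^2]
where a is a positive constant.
Non-zero Christoffel symbols (Γ^k_{ij} = Γ^k_{ji}):
Γ^θ_{φ φ} = -sin(2*θ)/2
Γ^φ_{θ φ} = 1/tan(θ)
R^θ_{φ θ φ} = ∂_θ Γ^θ_{φ φ} - ∂_φ Γ^θ_{φ θ} + Γ^θ_{θ m} Γ^m_{φ φ} - Γ^θ_{φ m} Γ^m_{φ θ}
  = (-cos(2*θ)) - (0) + (0) - (-cos(θ)^2) = sin(θ)^2
R^φ_{φ φ φ} = 0 (a repeated index in an antisymmetric pair)
R_{φφ} = R^θ_{φ θ φ} + R^φ_{φ φ φ} = (sin(θ)^2) + (0) = sin(θ)^2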